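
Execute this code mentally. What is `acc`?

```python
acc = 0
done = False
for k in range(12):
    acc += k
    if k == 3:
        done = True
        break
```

Let's trace through this code step by step.

Initialize: acc = 0
Initialize: done = False
Entering loop: for k in range(12):

After execution: acc = 6
6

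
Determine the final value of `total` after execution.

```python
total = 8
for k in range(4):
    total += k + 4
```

Let's trace through this code step by step.

Initialize: total = 8
Entering loop: for k in range(4):

After execution: total = 30
30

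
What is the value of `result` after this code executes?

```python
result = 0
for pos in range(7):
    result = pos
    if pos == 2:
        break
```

Let's trace through this code step by step.

Initialize: result = 0
Entering loop: for pos in range(7):

After execution: result = 2
2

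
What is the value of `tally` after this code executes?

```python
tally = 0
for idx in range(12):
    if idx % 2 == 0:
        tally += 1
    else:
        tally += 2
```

Let's trace through this code step by step.

Initialize: tally = 0
Entering loop: for idx in range(12):

After execution: tally = 18
18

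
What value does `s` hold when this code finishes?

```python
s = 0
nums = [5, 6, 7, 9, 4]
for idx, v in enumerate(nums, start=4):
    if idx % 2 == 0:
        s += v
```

Let's trace through this code step by step.

Initialize: s = 0
Initialize: nums = [5, 6, 7, 9, 4]
Entering loop: for idx, v in enumerate(nums, start=4):

After execution: s = 16
16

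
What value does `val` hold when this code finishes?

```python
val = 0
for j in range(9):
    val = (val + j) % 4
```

Let's trace through this code step by step.

Initialize: val = 0
Entering loop: for j in range(9):

After execution: val = 0
0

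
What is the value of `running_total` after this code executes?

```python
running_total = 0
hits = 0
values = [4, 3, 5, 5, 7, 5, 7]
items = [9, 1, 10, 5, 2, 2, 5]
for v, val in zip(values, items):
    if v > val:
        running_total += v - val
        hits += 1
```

Let's trace through this code step by step.

Initialize: running_total = 0
Initialize: hits = 0
Initialize: values = [4, 3, 5, 5, 7, 5, 7]
Initialize: items = [9, 1, 10, 5, 2, 2, 5]
Entering loop: for v, val in zip(values, items):

After execution: running_total = 12
12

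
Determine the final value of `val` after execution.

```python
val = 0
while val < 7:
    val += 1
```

Let's trace through this code step by step.

Initialize: val = 0
Entering loop: while val < 7:

After execution: val = 7
7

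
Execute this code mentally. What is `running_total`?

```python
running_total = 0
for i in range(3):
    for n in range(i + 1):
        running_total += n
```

Let's trace through this code step by step.

Initialize: running_total = 0
Entering loop: for i in range(3):

After execution: running_total = 4
4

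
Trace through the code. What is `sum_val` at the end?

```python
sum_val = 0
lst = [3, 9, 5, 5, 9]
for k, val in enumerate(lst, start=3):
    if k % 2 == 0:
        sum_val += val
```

Let's trace through this code step by step.

Initialize: sum_val = 0
Initialize: lst = [3, 9, 5, 5, 9]
Entering loop: for k, val in enumerate(lst, start=3):

After execution: sum_val = 14
14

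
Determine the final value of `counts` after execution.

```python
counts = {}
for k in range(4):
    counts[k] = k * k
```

Let's trace through this code step by step.

Initialize: counts = {}
Entering loop: for k in range(4):

After execution: counts = {0: 0, 1: 1, 2: 4, 3: 9}
{0: 0, 1: 1, 2: 4, 3: 9}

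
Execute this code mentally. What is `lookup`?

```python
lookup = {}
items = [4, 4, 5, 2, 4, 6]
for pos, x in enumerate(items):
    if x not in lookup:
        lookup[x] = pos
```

Let's trace through this code step by step.

Initialize: lookup = {}
Initialize: items = [4, 4, 5, 2, 4, 6]
Entering loop: for pos, x in enumerate(items):

After execution: lookup = {4: 0, 5: 2, 2: 3, 6: 5}
{4: 0, 5: 2, 2: 3, 6: 5}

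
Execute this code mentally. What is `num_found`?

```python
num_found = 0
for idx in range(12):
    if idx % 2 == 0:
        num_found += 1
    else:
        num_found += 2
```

Let's trace through this code step by step.

Initialize: num_found = 0
Entering loop: for idx in range(12):

After execution: num_found = 18
18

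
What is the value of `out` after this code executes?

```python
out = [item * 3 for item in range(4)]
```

Let's trace through this code step by step.

Initialize: out = [item * 3 for item in range(4)]

After execution: out = [0, 3, 6, 9]
[0, 3, 6, 9]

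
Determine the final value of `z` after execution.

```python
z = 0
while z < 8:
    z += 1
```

Let's trace through this code step by step.

Initialize: z = 0
Entering loop: while z < 8:

After execution: z = 8
8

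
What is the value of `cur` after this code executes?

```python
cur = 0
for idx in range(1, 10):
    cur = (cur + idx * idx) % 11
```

Let's trace through this code step by step.

Initialize: cur = 0
Entering loop: for idx in range(1, 10):

After execution: cur = 10
10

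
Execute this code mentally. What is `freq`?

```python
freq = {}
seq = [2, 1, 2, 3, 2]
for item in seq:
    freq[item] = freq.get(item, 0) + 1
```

Let's trace through this code step by step.

Initialize: freq = {}
Initialize: seq = [2, 1, 2, 3, 2]
Entering loop: for item in seq:

After execution: freq = {2: 3, 1: 1, 3: 1}
{2: 3, 1: 1, 3: 1}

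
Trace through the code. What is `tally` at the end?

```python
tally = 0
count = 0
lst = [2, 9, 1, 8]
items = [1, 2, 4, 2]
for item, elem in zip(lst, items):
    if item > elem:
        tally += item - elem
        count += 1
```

Let's trace through this code step by step.

Initialize: tally = 0
Initialize: count = 0
Initialize: lst = [2, 9, 1, 8]
Initialize: items = [1, 2, 4, 2]
Entering loop: for item, elem in zip(lst, items):

After execution: tally = 14
14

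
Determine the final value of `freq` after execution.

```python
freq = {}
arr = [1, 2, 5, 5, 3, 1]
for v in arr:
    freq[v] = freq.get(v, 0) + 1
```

Let's trace through this code step by step.

Initialize: freq = {}
Initialize: arr = [1, 2, 5, 5, 3, 1]
Entering loop: for v in arr:

After execution: freq = {1: 2, 2: 1, 5: 2, 3: 1}
{1: 2, 2: 1, 5: 2, 3: 1}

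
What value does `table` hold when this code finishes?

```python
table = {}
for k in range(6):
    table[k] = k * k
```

Let's trace through this code step by step.

Initialize: table = {}
Entering loop: for k in range(6):

After execution: table = {0: 0, 1: 1, 2: 4, 3: 9, 4: 16, 5: 25}
{0: 0, 1: 1, 2: 4, 3: 9, 4: 16, 5: 25}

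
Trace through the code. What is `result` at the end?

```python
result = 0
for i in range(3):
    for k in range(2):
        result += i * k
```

Let's trace through this code step by step.

Initialize: result = 0
Entering loop: for i in range(3):

After execution: result = 3
3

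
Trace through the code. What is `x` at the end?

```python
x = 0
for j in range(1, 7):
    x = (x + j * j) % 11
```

Let's trace through this code step by step.

Initialize: x = 0
Entering loop: for j in range(1, 7):

After execution: x = 3
3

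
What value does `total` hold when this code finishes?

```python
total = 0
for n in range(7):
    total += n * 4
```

Let's trace through this code step by step.

Initialize: total = 0
Entering loop: for n in range(7):

After execution: total = 84
84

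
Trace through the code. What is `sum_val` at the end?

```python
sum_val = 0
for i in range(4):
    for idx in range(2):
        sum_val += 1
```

Let's trace through this code step by step.

Initialize: sum_val = 0
Entering loop: for i in range(4):

After execution: sum_val = 8
8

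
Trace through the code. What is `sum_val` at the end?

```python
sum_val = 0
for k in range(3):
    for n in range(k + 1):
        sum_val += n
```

Let's trace through this code step by step.

Initialize: sum_val = 0
Entering loop: for k in range(3):

After execution: sum_val = 4
4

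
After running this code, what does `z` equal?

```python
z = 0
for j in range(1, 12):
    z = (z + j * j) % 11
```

Let's trace through this code step by step.

Initialize: z = 0
Entering loop: for j in range(1, 12):

After execution: z = 0
0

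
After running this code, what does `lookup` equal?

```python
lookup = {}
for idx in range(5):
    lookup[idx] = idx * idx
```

Let's trace through this code step by step.

Initialize: lookup = {}
Entering loop: for idx in range(5):

After execution: lookup = {0: 0, 1: 1, 2: 4, 3: 9, 4: 16}
{0: 0, 1: 1, 2: 4, 3: 9, 4: 16}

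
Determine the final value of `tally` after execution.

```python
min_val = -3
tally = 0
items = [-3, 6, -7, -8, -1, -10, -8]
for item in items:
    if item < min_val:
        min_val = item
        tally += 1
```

Let's trace through this code step by step.

Initialize: min_val = -3
Initialize: tally = 0
Initialize: items = [-3, 6, -7, -8, -1, -10, -8]
Entering loop: for item in items:

After execution: tally = 3
3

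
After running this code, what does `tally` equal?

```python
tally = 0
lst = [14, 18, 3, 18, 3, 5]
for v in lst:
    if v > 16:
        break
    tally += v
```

Let's trace through this code step by step.

Initialize: tally = 0
Initialize: lst = [14, 18, 3, 18, 3, 5]
Entering loop: for v in lst:

After execution: tally = 14
14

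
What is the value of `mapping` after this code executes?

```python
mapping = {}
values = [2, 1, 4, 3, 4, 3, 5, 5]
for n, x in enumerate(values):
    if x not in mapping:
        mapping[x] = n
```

Let's trace through this code step by step.

Initialize: mapping = {}
Initialize: values = [2, 1, 4, 3, 4, 3, 5, 5]
Entering loop: for n, x in enumerate(values):

After execution: mapping = {2: 0, 1: 1, 4: 2, 3: 3, 5: 6}
{2: 0, 1: 1, 4: 2, 3: 3, 5: 6}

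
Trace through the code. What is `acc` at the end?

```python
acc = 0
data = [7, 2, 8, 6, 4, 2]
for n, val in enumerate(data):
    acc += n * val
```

Let's trace through this code step by step.

Initialize: acc = 0
Initialize: data = [7, 2, 8, 6, 4, 2]
Entering loop: for n, val in enumerate(data):

After execution: acc = 62
62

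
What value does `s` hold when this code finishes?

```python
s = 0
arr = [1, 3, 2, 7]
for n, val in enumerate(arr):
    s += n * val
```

Let's trace through this code step by step.

Initialize: s = 0
Initialize: arr = [1, 3, 2, 7]
Entering loop: for n, val in enumerate(arr):

After execution: s = 28
28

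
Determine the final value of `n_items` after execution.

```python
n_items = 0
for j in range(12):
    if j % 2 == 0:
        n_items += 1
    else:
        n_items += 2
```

Let's trace through this code step by step.

Initialize: n_items = 0
Entering loop: for j in range(12):

After execution: n_items = 18
18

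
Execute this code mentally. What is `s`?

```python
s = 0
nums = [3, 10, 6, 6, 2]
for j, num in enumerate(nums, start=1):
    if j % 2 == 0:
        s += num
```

Let's trace through this code step by step.

Initialize: s = 0
Initialize: nums = [3, 10, 6, 6, 2]
Entering loop: for j, num in enumerate(nums, start=1):

After execution: s = 16
16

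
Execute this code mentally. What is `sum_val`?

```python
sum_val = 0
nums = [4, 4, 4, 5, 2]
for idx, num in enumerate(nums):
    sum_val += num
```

Let's trace through this code step by step.

Initialize: sum_val = 0
Initialize: nums = [4, 4, 4, 5, 2]
Entering loop: for idx, num in enumerate(nums):

After execution: sum_val = 19
19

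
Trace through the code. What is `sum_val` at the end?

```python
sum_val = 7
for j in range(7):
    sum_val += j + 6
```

Let's trace through this code step by step.

Initialize: sum_val = 7
Entering loop: for j in range(7):

After execution: sum_val = 70
70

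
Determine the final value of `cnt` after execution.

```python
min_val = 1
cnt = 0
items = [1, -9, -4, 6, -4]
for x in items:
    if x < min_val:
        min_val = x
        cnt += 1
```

Let's trace through this code step by step.

Initialize: min_val = 1
Initialize: cnt = 0
Initialize: items = [1, -9, -4, 6, -4]
Entering loop: for x in items:

After execution: cnt = 1
1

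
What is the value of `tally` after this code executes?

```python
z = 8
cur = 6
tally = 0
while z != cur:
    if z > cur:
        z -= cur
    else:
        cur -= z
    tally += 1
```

Let's trace through this code step by step.

Initialize: z = 8
Initialize: cur = 6
Initialize: tally = 0
Entering loop: while z != cur:

After execution: tally = 3
3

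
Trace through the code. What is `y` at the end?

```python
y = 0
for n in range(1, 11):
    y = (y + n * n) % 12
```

Let's trace through this code step by step.

Initialize: y = 0
Entering loop: for n in range(1, 11):

After execution: y = 1
1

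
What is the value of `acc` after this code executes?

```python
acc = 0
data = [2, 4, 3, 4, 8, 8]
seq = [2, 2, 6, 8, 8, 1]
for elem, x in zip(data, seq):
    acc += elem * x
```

Let's trace through this code step by step.

Initialize: acc = 0
Initialize: data = [2, 4, 3, 4, 8, 8]
Initialize: seq = [2, 2, 6, 8, 8, 1]
Entering loop: for elem, x in zip(data, seq):

After execution: acc = 134
134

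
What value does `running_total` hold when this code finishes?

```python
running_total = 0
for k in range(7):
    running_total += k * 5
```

Let's trace through this code step by step.

Initialize: running_total = 0
Entering loop: for k in range(7):

After execution: running_total = 105
105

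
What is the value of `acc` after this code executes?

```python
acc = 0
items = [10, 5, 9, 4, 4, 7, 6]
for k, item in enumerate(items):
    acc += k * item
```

Let's trace through this code step by step.

Initialize: acc = 0
Initialize: items = [10, 5, 9, 4, 4, 7, 6]
Entering loop: for k, item in enumerate(items):

After execution: acc = 122
122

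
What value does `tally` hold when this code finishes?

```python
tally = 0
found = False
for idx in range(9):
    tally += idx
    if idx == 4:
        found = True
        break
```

Let's trace through this code step by step.

Initialize: tally = 0
Initialize: found = False
Entering loop: for idx in range(9):

After execution: tally = 10
10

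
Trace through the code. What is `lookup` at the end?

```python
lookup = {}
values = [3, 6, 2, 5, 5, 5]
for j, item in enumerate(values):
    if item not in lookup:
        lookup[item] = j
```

Let's trace through this code step by step.

Initialize: lookup = {}
Initialize: values = [3, 6, 2, 5, 5, 5]
Entering loop: for j, item in enumerate(values):

After execution: lookup = {3: 0, 6: 1, 2: 2, 5: 3}
{3: 0, 6: 1, 2: 2, 5: 3}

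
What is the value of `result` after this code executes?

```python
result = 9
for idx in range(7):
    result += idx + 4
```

Let's trace through this code step by step.

Initialize: result = 9
Entering loop: for idx in range(7):

After execution: result = 58
58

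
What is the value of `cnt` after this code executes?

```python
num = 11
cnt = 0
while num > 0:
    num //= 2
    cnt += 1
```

Let's trace through this code step by step.

Initialize: num = 11
Initialize: cnt = 0
Entering loop: while num > 0:

After execution: cnt = 4
4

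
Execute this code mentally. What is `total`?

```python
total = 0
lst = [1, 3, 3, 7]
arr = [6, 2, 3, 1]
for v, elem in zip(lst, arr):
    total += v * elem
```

Let's trace through this code step by step.

Initialize: total = 0
Initialize: lst = [1, 3, 3, 7]
Initialize: arr = [6, 2, 3, 1]
Entering loop: for v, elem in zip(lst, arr):

After execution: total = 28
28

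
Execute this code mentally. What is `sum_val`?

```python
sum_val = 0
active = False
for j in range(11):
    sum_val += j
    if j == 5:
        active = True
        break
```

Let's trace through this code step by step.

Initialize: sum_val = 0
Initialize: active = False
Entering loop: for j in range(11):

After execution: sum_val = 15
15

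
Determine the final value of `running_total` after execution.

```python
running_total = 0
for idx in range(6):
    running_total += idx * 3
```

Let's trace through this code step by step.

Initialize: running_total = 0
Entering loop: for idx in range(6):

After execution: running_total = 45
45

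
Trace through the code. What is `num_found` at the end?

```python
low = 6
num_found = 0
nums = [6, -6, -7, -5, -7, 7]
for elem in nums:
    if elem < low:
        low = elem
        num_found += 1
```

Let's trace through this code step by step.

Initialize: low = 6
Initialize: num_found = 0
Initialize: nums = [6, -6, -7, -5, -7, 7]
Entering loop: for elem in nums:

After execution: num_found = 2
2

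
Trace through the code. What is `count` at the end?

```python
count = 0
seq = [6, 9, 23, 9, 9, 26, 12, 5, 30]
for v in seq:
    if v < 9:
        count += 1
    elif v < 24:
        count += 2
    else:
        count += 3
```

Let's trace through this code step by step.

Initialize: count = 0
Initialize: seq = [6, 9, 23, 9, 9, 26, 12, 5, 30]
Entering loop: for v in seq:

After execution: count = 18
18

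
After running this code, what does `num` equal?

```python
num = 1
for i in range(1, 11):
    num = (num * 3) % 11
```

Let's trace through this code step by step.

Initialize: num = 1
Entering loop: for i in range(1, 11):

After execution: num = 1
1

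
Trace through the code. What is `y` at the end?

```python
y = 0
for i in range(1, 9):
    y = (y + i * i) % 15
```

Let's trace through this code step by step.

Initialize: y = 0
Entering loop: for i in range(1, 9):

After execution: y = 9
9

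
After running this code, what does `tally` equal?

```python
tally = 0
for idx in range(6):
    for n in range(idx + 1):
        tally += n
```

Let's trace through this code step by step.

Initialize: tally = 0
Entering loop: for idx in range(6):

After execution: tally = 35
35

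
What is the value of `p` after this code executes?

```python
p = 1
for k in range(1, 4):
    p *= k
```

Let's trace through this code step by step.

Initialize: p = 1
Entering loop: for k in range(1, 4):

After execution: p = 6
6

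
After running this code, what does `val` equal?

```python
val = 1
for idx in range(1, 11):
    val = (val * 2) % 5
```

Let's trace through this code step by step.

Initialize: val = 1
Entering loop: for idx in range(1, 11):

After execution: val = 4
4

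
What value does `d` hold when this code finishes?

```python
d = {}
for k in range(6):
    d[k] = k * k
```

Let's trace through this code step by step.

Initialize: d = {}
Entering loop: for k in range(6):

After execution: d = {0: 0, 1: 1, 2: 4, 3: 9, 4: 16, 5: 25}
{0: 0, 1: 1, 2: 4, 3: 9, 4: 16, 5: 25}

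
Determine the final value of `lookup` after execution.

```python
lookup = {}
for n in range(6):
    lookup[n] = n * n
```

Let's trace through this code step by step.

Initialize: lookup = {}
Entering loop: for n in range(6):

After execution: lookup = {0: 0, 1: 1, 2: 4, 3: 9, 4: 16, 5: 25}
{0: 0, 1: 1, 2: 4, 3: 9, 4: 16, 5: 25}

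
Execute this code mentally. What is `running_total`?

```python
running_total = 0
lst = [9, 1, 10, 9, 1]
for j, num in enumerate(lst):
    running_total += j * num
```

Let's trace through this code step by step.

Initialize: running_total = 0
Initialize: lst = [9, 1, 10, 9, 1]
Entering loop: for j, num in enumerate(lst):

After execution: running_total = 52
52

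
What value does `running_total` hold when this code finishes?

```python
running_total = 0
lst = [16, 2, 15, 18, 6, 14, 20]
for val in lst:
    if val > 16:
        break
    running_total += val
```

Let's trace through this code step by step.

Initialize: running_total = 0
Initialize: lst = [16, 2, 15, 18, 6, 14, 20]
Entering loop: for val in lst:

After execution: running_total = 33
33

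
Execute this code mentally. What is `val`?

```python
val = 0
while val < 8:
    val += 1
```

Let's trace through this code step by step.

Initialize: val = 0
Entering loop: while val < 8:

After execution: val = 8
8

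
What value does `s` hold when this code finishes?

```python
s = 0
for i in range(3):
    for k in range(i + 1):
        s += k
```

Let's trace through this code step by step.

Initialize: s = 0
Entering loop: for i in range(3):

After execution: s = 4
4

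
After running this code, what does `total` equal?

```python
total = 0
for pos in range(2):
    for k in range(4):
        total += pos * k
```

Let's trace through this code step by step.

Initialize: total = 0
Entering loop: for pos in range(2):

After execution: total = 6
6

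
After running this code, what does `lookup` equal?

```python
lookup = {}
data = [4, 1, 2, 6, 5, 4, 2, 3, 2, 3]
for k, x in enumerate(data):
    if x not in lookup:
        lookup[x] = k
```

Let's trace through this code step by step.

Initialize: lookup = {}
Initialize: data = [4, 1, 2, 6, 5, 4, 2, 3, 2, 3]
Entering loop: for k, x in enumerate(data):

After execution: lookup = {4: 0, 1: 1, 2: 2, 6: 3, 5: 4, 3: 7}
{4: 0, 1: 1, 2: 2, 6: 3, 5: 4, 3: 7}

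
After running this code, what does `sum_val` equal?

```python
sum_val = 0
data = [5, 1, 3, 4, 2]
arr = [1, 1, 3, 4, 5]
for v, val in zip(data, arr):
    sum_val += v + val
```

Let's trace through this code step by step.

Initialize: sum_val = 0
Initialize: data = [5, 1, 3, 4, 2]
Initialize: arr = [1, 1, 3, 4, 5]
Entering loop: for v, val in zip(data, arr):

After execution: sum_val = 29
29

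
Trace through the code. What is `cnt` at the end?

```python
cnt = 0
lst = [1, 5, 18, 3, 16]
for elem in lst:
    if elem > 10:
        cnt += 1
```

Let's trace through this code step by step.

Initialize: cnt = 0
Initialize: lst = [1, 5, 18, 3, 16]
Entering loop: for elem in lst:

After execution: cnt = 2
2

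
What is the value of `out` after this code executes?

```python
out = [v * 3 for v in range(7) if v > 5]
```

Let's trace through this code step by step.

Initialize: out = [v * 3 for v in range(7) if v > 5]

After execution: out = [18]
[18]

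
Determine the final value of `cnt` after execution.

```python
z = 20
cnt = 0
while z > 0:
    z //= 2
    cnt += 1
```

Let's trace through this code step by step.

Initialize: z = 20
Initialize: cnt = 0
Entering loop: while z > 0:

After execution: cnt = 5
5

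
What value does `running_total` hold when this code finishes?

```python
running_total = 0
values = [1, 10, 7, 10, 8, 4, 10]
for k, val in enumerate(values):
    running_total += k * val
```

Let's trace through this code step by step.

Initialize: running_total = 0
Initialize: values = [1, 10, 7, 10, 8, 4, 10]
Entering loop: for k, val in enumerate(values):

After execution: running_total = 166
166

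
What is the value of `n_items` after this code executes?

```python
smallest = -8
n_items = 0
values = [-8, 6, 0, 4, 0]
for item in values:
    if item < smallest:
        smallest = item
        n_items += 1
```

Let's trace through this code step by step.

Initialize: smallest = -8
Initialize: n_items = 0
Initialize: values = [-8, 6, 0, 4, 0]
Entering loop: for item in values:

After execution: n_items = 0
0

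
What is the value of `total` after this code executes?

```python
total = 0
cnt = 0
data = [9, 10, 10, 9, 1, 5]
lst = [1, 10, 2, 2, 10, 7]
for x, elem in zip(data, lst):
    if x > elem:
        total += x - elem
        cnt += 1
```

Let's trace through this code step by step.

Initialize: total = 0
Initialize: cnt = 0
Initialize: data = [9, 10, 10, 9, 1, 5]
Initialize: lst = [1, 10, 2, 2, 10, 7]
Entering loop: for x, elem in zip(data, lst):

After execution: total = 23
23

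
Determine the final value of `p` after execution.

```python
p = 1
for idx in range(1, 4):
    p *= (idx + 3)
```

Let's trace through this code step by step.

Initialize: p = 1
Entering loop: for idx in range(1, 4):

After execution: p = 120
120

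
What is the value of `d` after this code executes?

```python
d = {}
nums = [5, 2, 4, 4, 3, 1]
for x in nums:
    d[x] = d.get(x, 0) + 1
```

Let's trace through this code step by step.

Initialize: d = {}
Initialize: nums = [5, 2, 4, 4, 3, 1]
Entering loop: for x in nums:

After execution: d = {5: 1, 2: 1, 4: 2, 3: 1, 1: 1}
{5: 1, 2: 1, 4: 2, 3: 1, 1: 1}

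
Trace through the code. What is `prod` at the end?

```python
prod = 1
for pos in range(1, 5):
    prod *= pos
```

Let's trace through this code step by step.

Initialize: prod = 1
Entering loop: for pos in range(1, 5):

After execution: prod = 24
24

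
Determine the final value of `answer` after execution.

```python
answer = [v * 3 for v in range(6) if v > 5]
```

Let's trace through this code step by step.

Initialize: answer = [v * 3 for v in range(6) if v > 5]

After execution: answer = []
[]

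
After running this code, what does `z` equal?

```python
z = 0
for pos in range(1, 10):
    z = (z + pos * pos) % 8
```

Let's trace through this code step by step.

Initialize: z = 0
Entering loop: for pos in range(1, 10):

After execution: z = 5
5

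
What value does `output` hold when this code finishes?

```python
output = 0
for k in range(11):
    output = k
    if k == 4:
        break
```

Let's trace through this code step by step.

Initialize: output = 0
Entering loop: for k in range(11):

After execution: output = 4
4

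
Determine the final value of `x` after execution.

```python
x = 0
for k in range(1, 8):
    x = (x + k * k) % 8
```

Let's trace through this code step by step.

Initialize: x = 0
Entering loop: for k in range(1, 8):

After execution: x = 4
4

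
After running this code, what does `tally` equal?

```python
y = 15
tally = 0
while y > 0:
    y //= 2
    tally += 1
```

Let's trace through this code step by step.

Initialize: y = 15
Initialize: tally = 0
Entering loop: while y > 0:

After execution: tally = 4
4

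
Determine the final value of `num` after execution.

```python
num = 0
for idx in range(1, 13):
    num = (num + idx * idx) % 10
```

Let's trace through this code step by step.

Initialize: num = 0
Entering loop: for idx in range(1, 13):

After execution: num = 0
0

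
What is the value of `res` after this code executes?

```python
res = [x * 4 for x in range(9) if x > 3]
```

Let's trace through this code step by step.

Initialize: res = [x * 4 for x in range(9) if x > 3]

After execution: res = [16, 20, 24, 28, 32]
[16, 20, 24, 28, 32]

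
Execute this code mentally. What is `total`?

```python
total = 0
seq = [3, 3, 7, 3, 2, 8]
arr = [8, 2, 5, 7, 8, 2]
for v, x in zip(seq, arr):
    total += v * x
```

Let's trace through this code step by step.

Initialize: total = 0
Initialize: seq = [3, 3, 7, 3, 2, 8]
Initialize: arr = [8, 2, 5, 7, 8, 2]
Entering loop: for v, x in zip(seq, arr):

After execution: total = 118
118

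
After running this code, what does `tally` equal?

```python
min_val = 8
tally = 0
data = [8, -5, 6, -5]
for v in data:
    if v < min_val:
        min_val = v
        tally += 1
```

Let's trace through this code step by step.

Initialize: min_val = 8
Initialize: tally = 0
Initialize: data = [8, -5, 6, -5]
Entering loop: for v in data:

After execution: tally = 1
1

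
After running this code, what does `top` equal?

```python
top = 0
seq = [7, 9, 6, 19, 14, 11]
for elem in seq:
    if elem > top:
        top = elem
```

Let's trace through this code step by step.

Initialize: top = 0
Initialize: seq = [7, 9, 6, 19, 14, 11]
Entering loop: for elem in seq:

After execution: top = 19
19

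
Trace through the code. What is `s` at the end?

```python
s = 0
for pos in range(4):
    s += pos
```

Let's trace through this code step by step.

Initialize: s = 0
Entering loop: for pos in range(4):

After execution: s = 6
6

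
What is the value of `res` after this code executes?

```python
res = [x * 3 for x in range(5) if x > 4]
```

Let's trace through this code step by step.

Initialize: res = [x * 3 for x in range(5) if x > 4]

After execution: res = []
[]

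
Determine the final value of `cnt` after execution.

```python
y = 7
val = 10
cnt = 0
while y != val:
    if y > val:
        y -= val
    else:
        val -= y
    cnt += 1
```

Let's trace through this code step by step.

Initialize: y = 7
Initialize: val = 10
Initialize: cnt = 0
Entering loop: while y != val:

After execution: cnt = 5
5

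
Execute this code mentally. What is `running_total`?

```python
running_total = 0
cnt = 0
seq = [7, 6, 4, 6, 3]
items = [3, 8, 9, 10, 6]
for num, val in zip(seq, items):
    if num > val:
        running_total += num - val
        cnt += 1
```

Let's trace through this code step by step.

Initialize: running_total = 0
Initialize: cnt = 0
Initialize: seq = [7, 6, 4, 6, 3]
Initialize: items = [3, 8, 9, 10, 6]
Entering loop: for num, val in zip(seq, items):

After execution: running_total = 4
4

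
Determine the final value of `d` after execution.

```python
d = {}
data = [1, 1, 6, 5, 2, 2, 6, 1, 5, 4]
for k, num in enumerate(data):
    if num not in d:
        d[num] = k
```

Let's trace through this code step by step.

Initialize: d = {}
Initialize: data = [1, 1, 6, 5, 2, 2, 6, 1, 5, 4]
Entering loop: for k, num in enumerate(data):

After execution: d = {1: 0, 6: 2, 5: 3, 2: 4, 4: 9}
{1: 0, 6: 2, 5: 3, 2: 4, 4: 9}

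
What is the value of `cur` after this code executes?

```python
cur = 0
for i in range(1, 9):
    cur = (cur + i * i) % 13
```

Let's trace through this code step by step.

Initialize: cur = 0
Entering loop: for i in range(1, 9):

After execution: cur = 9
9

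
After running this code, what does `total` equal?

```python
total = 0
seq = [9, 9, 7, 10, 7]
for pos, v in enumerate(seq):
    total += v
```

Let's trace through this code step by step.

Initialize: total = 0
Initialize: seq = [9, 9, 7, 10, 7]
Entering loop: for pos, v in enumerate(seq):

After execution: total = 42
42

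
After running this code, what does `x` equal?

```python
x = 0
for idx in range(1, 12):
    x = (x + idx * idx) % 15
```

Let's trace through this code step by step.

Initialize: x = 0
Entering loop: for idx in range(1, 12):

After execution: x = 11
11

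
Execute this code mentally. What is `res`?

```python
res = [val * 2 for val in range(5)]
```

Let's trace through this code step by step.

Initialize: res = [val * 2 for val in range(5)]

After execution: res = [0, 2, 4, 6, 8]
[0, 2, 4, 6, 8]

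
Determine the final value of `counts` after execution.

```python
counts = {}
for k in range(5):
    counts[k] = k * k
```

Let's trace through this code step by step.

Initialize: counts = {}
Entering loop: for k in range(5):

After execution: counts = {0: 0, 1: 1, 2: 4, 3: 9, 4: 16}
{0: 0, 1: 1, 2: 4, 3: 9, 4: 16}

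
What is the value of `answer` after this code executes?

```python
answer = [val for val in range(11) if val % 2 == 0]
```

Let's trace through this code step by step.

Initialize: answer = [val for val in range(11) if val % 2 == 0]

After execution: answer = [0, 2, 4, 6, 8, 10]
[0, 2, 4, 6, 8, 10]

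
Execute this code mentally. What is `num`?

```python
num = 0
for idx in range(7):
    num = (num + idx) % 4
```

Let's trace through this code step by step.

Initialize: num = 0
Entering loop: for idx in range(7):

After execution: num = 1
1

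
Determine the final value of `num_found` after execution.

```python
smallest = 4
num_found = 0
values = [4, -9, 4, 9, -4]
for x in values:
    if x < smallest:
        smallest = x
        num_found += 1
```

Let's trace through this code step by step.

Initialize: smallest = 4
Initialize: num_found = 0
Initialize: values = [4, -9, 4, 9, -4]
Entering loop: for x in values:

After execution: num_found = 1
1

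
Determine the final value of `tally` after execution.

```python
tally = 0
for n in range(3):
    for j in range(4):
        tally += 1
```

Let's trace through this code step by step.

Initialize: tally = 0
Entering loop: for n in range(3):

After execution: tally = 12
12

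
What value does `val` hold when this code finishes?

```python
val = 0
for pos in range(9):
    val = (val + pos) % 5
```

Let's trace through this code step by step.

Initialize: val = 0
Entering loop: for pos in range(9):

After execution: val = 1
1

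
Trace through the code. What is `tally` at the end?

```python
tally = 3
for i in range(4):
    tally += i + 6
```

Let's trace through this code step by step.

Initialize: tally = 3
Entering loop: for i in range(4):

After execution: tally = 33
33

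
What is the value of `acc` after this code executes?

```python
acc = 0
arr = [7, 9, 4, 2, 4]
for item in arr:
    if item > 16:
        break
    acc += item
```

Let's trace through this code step by step.

Initialize: acc = 0
Initialize: arr = [7, 9, 4, 2, 4]
Entering loop: for item in arr:

After execution: acc = 26
26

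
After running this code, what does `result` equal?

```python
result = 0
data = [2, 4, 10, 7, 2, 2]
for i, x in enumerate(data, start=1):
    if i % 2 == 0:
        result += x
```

Let's trace through this code step by step.

Initialize: result = 0
Initialize: data = [2, 4, 10, 7, 2, 2]
Entering loop: for i, x in enumerate(data, start=1):

After execution: result = 13
13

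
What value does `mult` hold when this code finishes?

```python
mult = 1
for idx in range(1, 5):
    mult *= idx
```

Let's trace through this code step by step.

Initialize: mult = 1
Entering loop: for idx in range(1, 5):

After execution: mult = 24
24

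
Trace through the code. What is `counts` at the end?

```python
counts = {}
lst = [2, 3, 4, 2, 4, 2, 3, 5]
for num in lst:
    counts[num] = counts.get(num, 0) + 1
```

Let's trace through this code step by step.

Initialize: counts = {}
Initialize: lst = [2, 3, 4, 2, 4, 2, 3, 5]
Entering loop: for num in lst:

After execution: counts = {2: 3, 3: 2, 4: 2, 5: 1}
{2: 3, 3: 2, 4: 2, 5: 1}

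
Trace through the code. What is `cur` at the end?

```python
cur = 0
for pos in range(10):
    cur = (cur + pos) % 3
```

Let's trace through this code step by step.

Initialize: cur = 0
Entering loop: for pos in range(10):

After execution: cur = 0
0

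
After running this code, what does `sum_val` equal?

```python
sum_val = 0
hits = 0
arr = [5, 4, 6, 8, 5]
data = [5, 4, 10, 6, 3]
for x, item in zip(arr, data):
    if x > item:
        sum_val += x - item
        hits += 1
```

Let's trace through this code step by step.

Initialize: sum_val = 0
Initialize: hits = 0
Initialize: arr = [5, 4, 6, 8, 5]
Initialize: data = [5, 4, 10, 6, 3]
Entering loop: for x, item in zip(arr, data):

After execution: sum_val = 4
4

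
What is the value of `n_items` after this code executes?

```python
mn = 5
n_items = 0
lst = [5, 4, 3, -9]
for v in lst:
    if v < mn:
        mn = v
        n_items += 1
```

Let's trace through this code step by step.

Initialize: mn = 5
Initialize: n_items = 0
Initialize: lst = [5, 4, 3, -9]
Entering loop: for v in lst:

After execution: n_items = 3
3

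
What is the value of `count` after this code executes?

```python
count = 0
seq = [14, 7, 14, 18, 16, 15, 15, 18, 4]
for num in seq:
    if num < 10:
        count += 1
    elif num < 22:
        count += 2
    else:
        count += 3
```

Let's trace through this code step by step.

Initialize: count = 0
Initialize: seq = [14, 7, 14, 18, 16, 15, 15, 18, 4]
Entering loop: for num in seq:

After execution: count = 16
16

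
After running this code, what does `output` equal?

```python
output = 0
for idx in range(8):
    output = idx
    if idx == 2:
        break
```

Let's trace through this code step by step.

Initialize: output = 0
Entering loop: for idx in range(8):

After execution: output = 2
2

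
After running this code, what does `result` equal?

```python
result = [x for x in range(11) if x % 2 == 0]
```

Let's trace through this code step by step.

Initialize: result = [x for x in range(11) if x % 2 == 0]

After execution: result = [0, 2, 4, 6, 8, 10]
[0, 2, 4, 6, 8, 10]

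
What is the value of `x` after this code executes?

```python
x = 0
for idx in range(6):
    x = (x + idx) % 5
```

Let's trace through this code step by step.

Initialize: x = 0
Entering loop: for idx in range(6):

After execution: x = 0
0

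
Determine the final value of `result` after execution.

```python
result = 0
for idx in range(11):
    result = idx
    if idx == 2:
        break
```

Let's trace through this code step by step.

Initialize: result = 0
Entering loop: for idx in range(11):

After execution: result = 2
2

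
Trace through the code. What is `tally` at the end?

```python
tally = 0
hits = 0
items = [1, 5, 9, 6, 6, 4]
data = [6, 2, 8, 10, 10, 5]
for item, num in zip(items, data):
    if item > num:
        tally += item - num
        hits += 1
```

Let's trace through this code step by step.

Initialize: tally = 0
Initialize: hits = 0
Initialize: items = [1, 5, 9, 6, 6, 4]
Initialize: data = [6, 2, 8, 10, 10, 5]
Entering loop: for item, num in zip(items, data):

After execution: tally = 4
4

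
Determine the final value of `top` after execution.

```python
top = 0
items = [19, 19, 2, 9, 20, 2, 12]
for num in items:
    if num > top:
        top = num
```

Let's trace through this code step by step.

Initialize: top = 0
Initialize: items = [19, 19, 2, 9, 20, 2, 12]
Entering loop: for num in items:

After execution: top = 20
20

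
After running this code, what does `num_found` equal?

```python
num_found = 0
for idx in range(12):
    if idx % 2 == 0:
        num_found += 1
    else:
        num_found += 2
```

Let's trace through this code step by step.

Initialize: num_found = 0
Entering loop: for idx in range(12):

After execution: num_found = 18
18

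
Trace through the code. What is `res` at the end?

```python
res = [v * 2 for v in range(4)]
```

Let's trace through this code step by step.

Initialize: res = [v * 2 for v in range(4)]

After execution: res = [0, 2, 4, 6]
[0, 2, 4, 6]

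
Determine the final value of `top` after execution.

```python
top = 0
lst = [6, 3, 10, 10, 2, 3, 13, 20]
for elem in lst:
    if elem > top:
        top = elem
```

Let's trace through this code step by step.

Initialize: top = 0
Initialize: lst = [6, 3, 10, 10, 2, 3, 13, 20]
Entering loop: for elem in lst:

After execution: top = 20
20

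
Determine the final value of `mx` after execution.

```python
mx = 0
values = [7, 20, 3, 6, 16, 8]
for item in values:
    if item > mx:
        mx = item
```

Let's trace through this code step by step.

Initialize: mx = 0
Initialize: values = [7, 20, 3, 6, 16, 8]
Entering loop: for item in values:

After execution: mx = 20
20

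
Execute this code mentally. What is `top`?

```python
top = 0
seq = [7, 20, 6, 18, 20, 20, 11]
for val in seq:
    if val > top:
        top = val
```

Let's trace through this code step by step.

Initialize: top = 0
Initialize: seq = [7, 20, 6, 18, 20, 20, 11]
Entering loop: for val in seq:

After execution: top = 20
20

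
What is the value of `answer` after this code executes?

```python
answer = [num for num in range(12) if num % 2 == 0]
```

Let's trace through this code step by step.

Initialize: answer = [num for num in range(12) if num % 2 == 0]

After execution: answer = [0, 2, 4, 6, 8, 10]
[0, 2, 4, 6, 8, 10]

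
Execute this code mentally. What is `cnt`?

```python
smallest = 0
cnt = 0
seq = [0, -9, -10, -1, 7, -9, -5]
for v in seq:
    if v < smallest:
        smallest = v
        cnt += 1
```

Let's trace through this code step by step.

Initialize: smallest = 0
Initialize: cnt = 0
Initialize: seq = [0, -9, -10, -1, 7, -9, -5]
Entering loop: for v in seq:

After execution: cnt = 2
2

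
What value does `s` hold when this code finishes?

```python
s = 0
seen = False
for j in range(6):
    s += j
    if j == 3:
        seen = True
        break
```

Let's trace through this code step by step.

Initialize: s = 0
Initialize: seen = False
Entering loop: for j in range(6):

After execution: s = 6
6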